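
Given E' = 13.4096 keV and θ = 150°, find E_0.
14.1001 keV

Convert final energy to wavelength (hc ≈ 1239.842 keV·pm):
λ' = hc/E' = 1239.842 / 13.4096 = 92.4593 pm

Calculate the Compton shift:
Δλ = λ_C(1 - cos(150°))
Δλ = 2.4263 × (1 - cos(150°))
Δλ = 4.5276 pm

Initial wavelength:
λ = λ' - Δλ = 92.4593 - 4.5276 = 87.9317 pm

Initial energy:
E = hc/λ = 1239.842 / 87.9317 = 14.1001 keV

(Intermediate values are shown rounded; full precision is carried through to the final answer.)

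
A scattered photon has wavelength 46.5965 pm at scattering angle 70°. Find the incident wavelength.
45.0000 pm

From λ' = λ + Δλ, we have λ = λ' - Δλ

First calculate the Compton shift:
Δλ = λ_C(1 - cos θ)
Δλ = 2.4263 × (1 - cos(70°))
Δλ = 2.4263 × 0.6580
Δλ = 1.5965 pm

Initial wavelength:
λ = λ' - Δλ
λ = 46.5965 - 1.5965
λ = 45.0000 pm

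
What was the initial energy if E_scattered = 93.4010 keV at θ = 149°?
141.4000 keV

Convert final energy to wavelength (hc ≈ 1239.842 keV·pm):
λ' = hc/E' = 1239.842 / 93.4010 = 13.2744 pm

Calculate the Compton shift:
Δλ = λ_C(1 - cos(149°))
Δλ = 2.4263 × (1 - cos(149°))
Δλ = 4.5061 pm

Initial wavelength:
λ = λ' - Δλ = 13.2744 - 4.5061 = 8.7683 pm

Initial energy:
E = hc/λ = 1239.842 / 8.7683 = 141.4000 keV

(Intermediate values are shown rounded; full precision is carried through to the final answer.)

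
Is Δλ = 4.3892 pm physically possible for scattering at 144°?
Yes, consistent

Calculate the expected shift for θ = 144°:

Δλ_expected = λ_C(1 - cos(144°))
Δλ_expected = 2.4263 × (1 - cos(144°))
Δλ_expected = 2.4263 × 1.8090
Δλ_expected = 4.3892 pm

Given shift: 4.3892 pm
Expected shift: 4.3892 pm
Difference: 0.0000 pm

The values match. This is consistent with Compton scattering at the stated angle.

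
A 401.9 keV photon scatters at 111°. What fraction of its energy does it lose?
0.5165 (or 51.65%)

Calculate initial and final photon energies:

Initial: E₀ = 401.9 keV → λ₀ = 3.0850 pm
Compton shift: Δλ = 3.2958 pm
Final wavelength: λ' = 6.3808 pm
Final energy: E' = 194.3090 keV

Fractional energy loss:
(E₀ - E')/E₀ = (401.9000 - 194.3090)/401.9000
= 207.5910/401.9000
= 0.5165
= 51.65%

(Intermediate values are shown rounded; full precision is carried through to the final answer.)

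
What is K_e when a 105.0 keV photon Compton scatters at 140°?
27.9576 keV

By energy conservation: K_e = E_initial - E_final

First find the scattered photon energy:
Initial wavelength: λ = hc/E = 11.8080 pm
Compton shift: Δλ = λ_C(1 - cos(140°)) = 4.2850 pm
Final wavelength: λ' = 11.8080 + 4.2850 = 16.0930 pm
Final photon energy: E' = hc/λ' = 77.0424 keV

Electron kinetic energy:
K_e = E - E' = 105.0000 - 77.0424 = 27.9576 keV

(Intermediate values are shown rounded; full precision is carried through to the final answer.)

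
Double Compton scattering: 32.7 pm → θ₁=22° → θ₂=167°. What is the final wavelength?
37.6671 pm

Apply Compton shift twice:

First scattering at θ₁ = 22°:
Δλ₁ = λ_C(1 - cos(22°))
Δλ₁ = 2.4263 × 0.0728
Δλ₁ = 0.1767 pm

After first scattering:
λ₁ = 32.7 + 0.1767 = 32.8767 pm

Second scattering at θ₂ = 167°:
Δλ₂ = λ_C(1 - cos(167°))
Δλ₂ = 2.4263 × 1.9744
Δλ₂ = 4.7904 pm

Final wavelength:
λ₂ = 32.8767 + 4.7904 = 37.6671 pm

Total shift: Δλ_total = 0.1767 + 4.7904 = 4.9671 pm

(Intermediate values are shown rounded; full precision is carried through to the final answer.)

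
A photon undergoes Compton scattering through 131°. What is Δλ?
4.0181 pm

Using the Compton scattering formula:
Δλ = λ_C(1 - cos θ)

where λ_C = h/(m_e·c) ≈ 2.4263 pm is the Compton wavelength of an electron.

For θ = 131°:
cos(131°) = -0.6561
1 - cos(131°) = 1.6561

Δλ = 2.4263 × 1.6561
Δλ = 4.0181 pm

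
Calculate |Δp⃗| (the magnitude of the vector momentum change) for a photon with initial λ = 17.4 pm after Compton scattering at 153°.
6.6357e-23 kg·m/s

Photon momentum magnitude is p = h/λ.

Initial momentum:
p₀ = h/λ = 6.6261e-34/1.7400e-11 = 3.8081e-23 kg·m/s

After scattering:
λ' = λ + Δλ = 17.4 + 4.5882 = 21.9882 pm
p' = h/λ' = 6.6261e-34/2.1988e-11 = 3.0135e-23 kg·m/s

Momentum is a vector; the scattered photon's direction makes angle θ = 153° with the incident direction. The magnitude of the vector change Δp⃗ = p⃗₀ − p⃗' is found from the law of cosines:
|Δp⃗|² = p₀² + p'² − 2p₀p'cos θ
|Δp⃗|² = (3.8081e-23)² + (3.0135e-23)² − 2·3.8081e-23·3.0135e-23·cos(153°)
|Δp⃗| = 6.6357e-23 kg·m/s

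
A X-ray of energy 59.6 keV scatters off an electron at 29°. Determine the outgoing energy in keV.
58.7410 keV

First convert energy to wavelength:
λ = hc/E, with hc ≈ 1239.842 keV·pm (i.e. 1239.842 eV·nm)

For E = 59.6 keV = 59600 eV:
λ = 1239.842 keV·pm / 59.6 keV
λ = 20.8027 pm

Calculate the Compton shift:
Δλ = λ_C(1 - cos(29°)) = 2.4263 × 0.1254
Δλ = 0.3042 pm

Final wavelength:
λ' = 20.8027 + 0.3042 = 21.1069 pm

Final energy:
E' = hc/λ' = 1239.842 / 21.1069 = 58.7410 keV

(Intermediate values are shown rounded; full precision is carried through to the final answer.)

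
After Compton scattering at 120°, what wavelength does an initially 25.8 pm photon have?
29.4395 pm

Using the Compton formula: λ' = λ + λ_C(1 − cos θ)

For θ = 120°, cos θ = -1/2 (exact) = -0.5000, so:
1 − cos 120° = 1 − (-1/2) = 1.5000

Δλ = λ_C × 1.5000 = 2.4263 × 1.5000 = 3.6395 pm

λ' = 25.8 + 3.6395 = 29.4395 pm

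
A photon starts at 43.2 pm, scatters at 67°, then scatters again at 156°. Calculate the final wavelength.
49.3211 pm

Apply Compton shift twice:

First scattering at θ₁ = 67°:
Δλ₁ = λ_C(1 - cos(67°))
Δλ₁ = 2.4263 × 0.6093
Δλ₁ = 1.4783 pm

After first scattering:
λ₁ = 43.2 + 1.4783 = 44.6783 pm

Second scattering at θ₂ = 156°:
Δλ₂ = λ_C(1 - cos(156°))
Δλ₂ = 2.4263 × 1.9135
Δλ₂ = 4.6429 pm

Final wavelength:
λ₂ = 44.6783 + 4.6429 = 49.3211 pm

Total shift: Δλ_total = 1.4783 + 4.6429 = 6.1211 pm

(Intermediate values are shown rounded; full precision is carried through to the final answer.)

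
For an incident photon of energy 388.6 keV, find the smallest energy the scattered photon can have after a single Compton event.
154.1487 keV (at θ = 180°)

The scattered photon has minimum energy when its wavelength is maximum, i.e., when the Compton shift Δλ = λ_C(1 − cos θ) is maximum. This occurs at θ = 180° (backscattering), giving Δλ_max = 2λ_C = 4.8526 pm.

Initial wavelength: λ₀ = hc/E₀ = 3.1905 pm
Maximum final wavelength: λ'_max = λ₀ + 2λ_C = 3.1905 + 4.8526 = 8.0432 pm
Minimum final energy: E'_min = hc/λ'_max = 154.1487 keV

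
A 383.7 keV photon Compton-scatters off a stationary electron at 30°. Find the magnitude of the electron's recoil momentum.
1.0290e-22 kg·m/s

The electron is initially at rest, so by conservation of momentum:
p⃗_e = p⃗₀ − p⃗'  (incident photon momentum minus scattered photon momentum)

Photon momentum magnitudes (p = h/λ = E/c):
λ₀ = hc/E₀ = 3.2313 pm → p₀ = h/λ₀ = 2.0506e-22 kg·m/s
Δλ = λ_C(1 − cos 30°) = 0.3251 pm
λ' = 3.5563 pm → p' = h/λ' = 1.8632e-22 kg·m/s

The scattered photon makes angle θ = 30° with the incident direction, so by the law of cosines:
|p⃗_e|² = p₀² + p'² − 2p₀p'cos θ
|p⃗_e|² = (2.0506e-22)² + (1.8632e-22)² − 2·2.0506e-22·1.8632e-22·cos(30°)
|p⃗_e| = 1.0290e-22 kg·m/s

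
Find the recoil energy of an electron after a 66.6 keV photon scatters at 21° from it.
0.5716 keV

By energy conservation: K_e = E_initial - E_final

First find the scattered photon energy:
Initial wavelength: λ = hc/E = 18.6162 pm
Compton shift: Δλ = λ_C(1 - cos(21°)) = 0.1612 pm
Final wavelength: λ' = 18.6162 + 0.1612 = 18.7774 pm
Final photon energy: E' = hc/λ' = 66.0284 keV

Electron kinetic energy:
K_e = E - E' = 66.6000 - 66.0284 = 0.5716 keV

(Intermediate values are shown rounded; full precision is carried through to the final answer.)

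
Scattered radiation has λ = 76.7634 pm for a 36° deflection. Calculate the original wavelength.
76.3000 pm

From λ' = λ + Δλ, we have λ = λ' - Δλ

First calculate the Compton shift:
Δλ = λ_C(1 - cos θ)
Δλ = 2.4263 × (1 - cos(36°))
Δλ = 2.4263 × 0.1910
Δλ = 0.4634 pm

Initial wavelength:
λ = λ' - Δλ
λ = 76.7634 - 0.4634
λ = 76.3000 pm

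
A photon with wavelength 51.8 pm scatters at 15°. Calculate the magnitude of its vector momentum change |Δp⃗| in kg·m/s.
3.3367e-24 kg·m/s

Photon momentum magnitude is p = h/λ.

Initial momentum:
p₀ = h/λ = 6.6261e-34/5.1800e-11 = 1.2792e-23 kg·m/s

After scattering:
λ' = λ + Δλ = 51.8 + 0.0827 = 51.8827 pm
p' = h/λ' = 6.6261e-34/5.1883e-11 = 1.2771e-23 kg·m/s

Momentum is a vector; the scattered photon's direction makes angle θ = 15° with the incident direction. The magnitude of the vector change Δp⃗ = p⃗₀ − p⃗' is found from the law of cosines:
|Δp⃗|² = p₀² + p'² − 2p₀p'cos θ
|Δp⃗|² = (1.2792e-23)² + (1.2771e-23)² − 2·1.2792e-23·1.2771e-23·cos(15°)
|Δp⃗| = 3.3367e-24 kg·m/s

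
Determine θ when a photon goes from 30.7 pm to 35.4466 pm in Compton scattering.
163.00°

First find the wavelength shift:
Δλ = λ' - λ = 35.4466 - 30.7 = 4.7466 pm

Using Δλ = λ_C(1 - cos θ), with λ_C = h/(m_e·c) ≈ 2.42631024 pm:
cos θ = 1 - Δλ/λ_C
cos θ = 1 - 4.7466/2.42631024
cos θ = -0.956304

θ = arccos(-0.956304)
θ = 163.00°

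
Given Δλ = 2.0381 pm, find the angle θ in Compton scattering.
80.79°

From the Compton formula Δλ = λ_C(1 - cos θ), we can solve for θ:

cos θ = 1 - Δλ/λ_C

Given:
- Δλ = 2.0381 pm
- λ_C = h/(m_e·c) ≈ 2.42631024 pm

cos θ = 1 - 2.0381/2.42631024
cos θ = 1 - 0.840000
cos θ = 0.160000

θ = arccos(0.160000)
θ = 80.79°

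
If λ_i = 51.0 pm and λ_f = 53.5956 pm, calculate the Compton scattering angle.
94.00°

First find the wavelength shift:
Δλ = λ' - λ = 53.5956 - 51.0 = 2.5956 pm

Using Δλ = λ_C(1 - cos θ), with λ_C = h/(m_e·c) ≈ 2.42631024 pm:
cos θ = 1 - Δλ/λ_C
cos θ = 1 - 2.5956/2.42631024
cos θ = -0.069773

θ = arccos(-0.069773)
θ = 94.00°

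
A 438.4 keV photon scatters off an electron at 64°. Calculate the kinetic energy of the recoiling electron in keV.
142.5510 keV

By energy conservation: K_e = E_initial - E_final

First find the scattered photon energy:
Initial wavelength: λ = hc/E = 2.8281 pm
Compton shift: Δλ = λ_C(1 - cos(64°)) = 1.3627 pm
Final wavelength: λ' = 2.8281 + 1.3627 = 4.1908 pm
Final photon energy: E' = hc/λ' = 295.8490 keV

Electron kinetic energy:
K_e = E - E' = 438.4000 - 295.8490 = 142.5510 keV

(Intermediate values are shown rounded; full precision is carried through to the final answer.)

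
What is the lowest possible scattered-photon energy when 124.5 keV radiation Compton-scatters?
83.7098 keV (at θ = 180°)

The scattered photon has minimum energy when its wavelength is maximum, i.e., when the Compton shift Δλ = λ_C(1 − cos θ) is maximum. This occurs at θ = 180° (backscattering), giving Δλ_max = 2λ_C = 4.8526 pm.

Initial wavelength: λ₀ = hc/E₀ = 9.9586 pm
Maximum final wavelength: λ'_max = λ₀ + 2λ_C = 9.9586 + 4.8526 = 14.8112 pm
Minimum final energy: E'_min = hc/λ'_max = 83.7098 keV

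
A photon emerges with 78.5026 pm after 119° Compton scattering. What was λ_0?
74.9000 pm

From λ' = λ + Δλ, we have λ = λ' - Δλ

First calculate the Compton shift:
Δλ = λ_C(1 - cos θ)
Δλ = 2.4263 × (1 - cos(119°))
Δλ = 2.4263 × 1.4848
Δλ = 3.6026 pm

Initial wavelength:
λ = λ' - Δλ
λ = 78.5026 - 3.6026
λ = 74.9000 pm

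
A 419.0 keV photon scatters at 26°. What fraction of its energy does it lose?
0.0766 (or 7.66%)

Calculate initial and final photon energies:

Initial: E₀ = 419.0 keV → λ₀ = 2.9591 pm
Compton shift: Δλ = 0.2456 pm
Final wavelength: λ' = 3.2046 pm
Final energy: E' = 386.8936 keV

Fractional energy loss:
(E₀ - E')/E₀ = (419.0000 - 386.8936)/419.0000
= 32.1064/419.0000
= 0.0766
= 7.66%

(Intermediate values are shown rounded; full precision is carried through to the final answer.)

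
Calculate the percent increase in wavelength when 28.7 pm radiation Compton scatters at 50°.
3.0199%

Calculate the Compton shift:
Δλ = λ_C(1 - cos(50°))
Δλ = 2.4263 × (1 - cos(50°))
Δλ = 2.4263 × 0.3572
Δλ = 0.8667 pm

Percentage change:
(Δλ/λ₀) × 100 = (0.8667/28.7) × 100
= 3.0199%

(Intermediate values are shown rounded; full precision is carried through to the final answer.)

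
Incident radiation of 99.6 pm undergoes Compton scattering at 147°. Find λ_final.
104.0612 pm

Using the Compton scattering formula:
λ' = λ + Δλ = λ + λ_C(1 - cos θ)

Given:
- Initial wavelength λ = 99.6 pm
- Scattering angle θ = 147°
- Compton wavelength λ_C ≈ 2.4263 pm

Calculate the shift:
Δλ = 2.4263 × (1 - cos(147°))
Δλ = 2.4263 × 1.8387
Δλ = 4.4612 pm

Final wavelength:
λ' = 99.6 + 4.4612 = 104.0612 pm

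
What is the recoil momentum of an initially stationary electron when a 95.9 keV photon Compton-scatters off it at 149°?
8.6084e-23 kg·m/s

The electron is initially at rest, so by conservation of momentum:
p⃗_e = p⃗₀ − p⃗'  (incident photon momentum minus scattered photon momentum)

Photon momentum magnitudes (p = h/λ = E/c):
λ₀ = hc/E₀ = 12.9285 pm → p₀ = h/λ₀ = 5.1252e-23 kg·m/s
Δλ = λ_C(1 − cos 149°) = 4.5061 pm
λ' = 17.4346 pm → p' = h/λ' = 3.8005e-23 kg·m/s

The scattered photon makes angle θ = 149° with the incident direction, so by the law of cosines:
|p⃗_e|² = p₀² + p'² − 2p₀p'cos θ
|p⃗_e|² = (5.1252e-23)² + (3.8005e-23)² − 2·5.1252e-23·3.8005e-23·cos(149°)
|p⃗_e| = 8.6084e-23 kg·m/s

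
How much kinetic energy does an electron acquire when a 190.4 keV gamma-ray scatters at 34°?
11.4024 keV

By energy conservation: K_e = E_initial - E_final

First find the scattered photon energy:
Initial wavelength: λ = hc/E = 6.5118 pm
Compton shift: Δλ = λ_C(1 - cos(34°)) = 0.4148 pm
Final wavelength: λ' = 6.5118 + 0.4148 = 6.9266 pm
Final photon energy: E' = hc/λ' = 178.9976 keV

Electron kinetic energy:
K_e = E - E' = 190.4000 - 178.9976 = 11.4024 keV

(Intermediate values are shown rounded; full precision is carried through to the final answer.)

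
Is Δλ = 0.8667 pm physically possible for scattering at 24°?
No, inconsistent

Calculate the expected shift for θ = 24°:

Δλ_expected = λ_C(1 - cos(24°))
Δλ_expected = 2.4263 × (1 - cos(24°))
Δλ_expected = 2.4263 × 0.0865
Δλ_expected = 0.2098 pm

Given shift: 0.8667 pm
Expected shift: 0.2098 pm
Difference: 0.6569 pm

The values do not match. The given shift corresponds to θ ≈ 50.0°, not 24°.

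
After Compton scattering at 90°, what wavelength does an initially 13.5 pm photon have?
15.9263 pm

Using the Compton formula: λ' = λ + λ_C(1 − cos θ)

For θ = 90°, cos θ = 0 (exact) = 0.0000, so:
1 − cos 90° = 1 − (0) = 1.0000

Δλ = λ_C × 1.0000 = 2.4263 × 1.0000 = 2.4263 pm

λ' = 13.5 + 2.4263 = 15.9263 pm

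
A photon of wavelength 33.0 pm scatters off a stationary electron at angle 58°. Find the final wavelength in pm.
34.1406 pm

Using the Compton scattering formula:
λ' = λ + Δλ = λ + λ_C(1 - cos θ)

Given:
- Initial wavelength λ = 33.0 pm
- Scattering angle θ = 58°
- Compton wavelength λ_C ≈ 2.4263 pm

Calculate the shift:
Δλ = 2.4263 × (1 - cos(58°))
Δλ = 2.4263 × 0.4701
Δλ = 1.1406 pm

Final wavelength:
λ' = 33.0 + 1.1406 = 34.1406 pm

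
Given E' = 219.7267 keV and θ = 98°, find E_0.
430.6999 keV

Convert final energy to wavelength (hc ≈ 1239.842 keV·pm):
λ' = hc/E' = 1239.842 / 219.7267 = 5.6427 pm

Calculate the Compton shift:
Δλ = λ_C(1 - cos(98°))
Δλ = 2.4263 × (1 - cos(98°))
Δλ = 2.7640 pm

Initial wavelength:
λ = λ' - Δλ = 5.6427 - 2.7640 = 2.8787 pm

Initial energy:
E = hc/λ = 1239.842 / 2.8787 = 430.6999 keV

(Intermediate values are shown rounded; full precision is carried through to the final answer.)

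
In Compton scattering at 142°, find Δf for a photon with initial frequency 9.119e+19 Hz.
5.188e+19 Hz (decrease)

Convert frequency to wavelength (c = 299792458 m/s):
λ₀ = c/f₀ = 299792458/9.119e+19 = 3.2875585e-12 m = 3.2876 pm

Calculate Compton shift:
Δλ = λ_C(1 - cos(142°)) = 4.3383 pm

Final wavelength:
λ' = λ₀ + Δλ = 3.2876 + 4.3383 = 7.6258 pm

Final frequency:
f' = c/λ' = 299792458/7.6258273e-12 = 3.9312778e+19 Hz

Frequency shift (decrease):
Δf = f₀ - f' = 9.119e+19 - 3.9312778e+19 = 5.188e+19 Hz

(Intermediate values are shown rounded; full precision is carried through to the final answer.)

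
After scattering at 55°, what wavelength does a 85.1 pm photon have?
86.1346 pm

Using the Compton scattering formula:
λ' = λ + Δλ = λ + λ_C(1 - cos θ)

Given:
- Initial wavelength λ = 85.1 pm
- Scattering angle θ = 55°
- Compton wavelength λ_C ≈ 2.4263 pm

Calculate the shift:
Δλ = 2.4263 × (1 - cos(55°))
Δλ = 2.4263 × 0.4264
Δλ = 1.0346 pm

Final wavelength:
λ' = 85.1 + 1.0346 = 86.1346 pm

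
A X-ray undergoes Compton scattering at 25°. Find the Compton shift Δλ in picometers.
0.2273 pm

Using the Compton scattering formula:
Δλ = λ_C(1 - cos θ)

where λ_C = h/(m_e·c) ≈ 2.4263 pm is the Compton wavelength of an electron.

For θ = 25°:
cos(25°) = 0.9063
1 - cos(25°) = 0.0937

Δλ = 2.4263 × 0.0937
Δλ = 0.2273 pm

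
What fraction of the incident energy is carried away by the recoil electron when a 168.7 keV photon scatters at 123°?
0.3377 (or 33.77%)

Calculate initial and final photon energies:

Initial: E₀ = 168.7 keV → λ₀ = 7.3494 pm
Compton shift: Δλ = 3.7478 pm
Final wavelength: λ' = 11.0972 pm
Final energy: E' = 111.7260 keV

Fractional energy loss:
(E₀ - E')/E₀ = (168.7000 - 111.7260)/168.7000
= 56.9740/168.7000
= 0.3377
= 33.77%

(Intermediate values are shown rounded; full precision is carried through to the final answer.)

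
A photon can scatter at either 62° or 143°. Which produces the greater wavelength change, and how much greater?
143° produces the larger shift by a factor of 3.390

Calculate both shifts using Δλ = λ_C(1 - cos θ):

For θ₁ = 62°:
Δλ₁ = 2.4263 × (1 - cos(62°))
Δλ₁ = 2.4263 × 0.5305
Δλ₁ = 1.2872 pm

For θ₂ = 143°:
Δλ₂ = 2.4263 × (1 - cos(143°))
Δλ₂ = 2.4263 × 1.7986
Δλ₂ = 4.3640 pm

The 143° angle produces the larger shift.
Ratio: 4.3640/1.2872 = 3.390

(Intermediate values are shown rounded; full precision is carried through to the final answer.)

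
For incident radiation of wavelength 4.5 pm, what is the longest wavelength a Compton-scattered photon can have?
9.3526 pm (at θ = 180°)

The Compton shift is Δλ = λ_C(1 − cos θ).

Since cos θ ranges from −1 to 1, the factor (1 − cos θ) ranges from 0 to 2; the maximum shift occurs at θ = 180° (backscattering):
Δλ_max = 2λ_C = 2 × 2.4263 pm = 4.8526 pm

Maximum scattered wavelength:
λ'_max = λ₀ + Δλ_max = 4.5 + 4.8526 = 9.3526 pm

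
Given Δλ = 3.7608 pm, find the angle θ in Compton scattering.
123.37°

From the Compton formula Δλ = λ_C(1 - cos θ), we can solve for θ:

cos θ = 1 - Δλ/λ_C

Given:
- Δλ = 3.7608 pm
- λ_C = h/(m_e·c) ≈ 2.42631024 pm

cos θ = 1 - 3.7608/2.42631024
cos θ = 1 - 1.550008
cos θ = -0.550008

θ = arccos(-0.550008)
θ = 123.37°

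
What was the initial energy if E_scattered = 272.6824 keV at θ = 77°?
465.0001 keV

Convert final energy to wavelength (hc ≈ 1239.842 keV·pm):
λ' = hc/E' = 1239.842 / 272.6824 = 4.5468 pm

Calculate the Compton shift:
Δλ = λ_C(1 - cos(77°))
Δλ = 2.4263 × (1 - cos(77°))
Δλ = 1.8805 pm

Initial wavelength:
λ = λ' - Δλ = 4.5468 - 1.8805 = 2.6663 pm

Initial energy:
E = hc/λ = 1239.842 / 2.6663 = 465.0001 keV

(Intermediate values are shown rounded; full precision is carried through to the final answer.)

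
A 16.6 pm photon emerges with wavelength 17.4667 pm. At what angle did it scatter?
50.00°

First find the wavelength shift:
Δλ = λ' - λ = 17.4667 - 16.6 = 0.8667 pm

Using Δλ = λ_C(1 - cos θ), with λ_C = h/(m_e·c) ≈ 2.42631024 pm:
cos θ = 1 - Δλ/λ_C
cos θ = 1 - 0.8667/2.42631024
cos θ = 0.642791

θ = arccos(0.642791)
θ = 50.00°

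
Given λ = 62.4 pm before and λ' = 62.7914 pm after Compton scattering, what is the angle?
33.00°

First find the wavelength shift:
Δλ = λ' - λ = 62.7914 - 62.4 = 0.3914 pm

Using Δλ = λ_C(1 - cos θ), with λ_C = h/(m_e·c) ≈ 2.42631024 pm:
cos θ = 1 - Δλ/λ_C
cos θ = 1 - 0.3914/2.42631024
cos θ = 0.838685

θ = arccos(0.838685)
θ = 33.00°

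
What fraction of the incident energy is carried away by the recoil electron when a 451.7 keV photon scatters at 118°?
0.5650 (or 56.50%)

Calculate initial and final photon energies:

Initial: E₀ = 451.7 keV → λ₀ = 2.7448 pm
Compton shift: Δλ = 3.5654 pm
Final wavelength: λ' = 6.3102 pm
Final energy: E' = 196.4813 keV

Fractional energy loss:
(E₀ - E')/E₀ = (451.7000 - 196.4813)/451.7000
= 255.2187/451.7000
= 0.5650
= 56.50%

(Intermediate values are shown rounded; full precision is carried through to the final answer.)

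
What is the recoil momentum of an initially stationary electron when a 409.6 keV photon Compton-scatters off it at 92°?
2.5310e-22 kg·m/s

The electron is initially at rest, so by conservation of momentum:
p⃗_e = p⃗₀ − p⃗'  (incident photon momentum minus scattered photon momentum)

Photon momentum magnitudes (p = h/λ = E/c):
λ₀ = hc/E₀ = 3.0270 pm → p₀ = h/λ₀ = 2.1890e-22 kg·m/s
Δλ = λ_C(1 − cos 92°) = 2.5110 pm
λ' = 5.5379 pm → p' = h/λ' = 1.1965e-22 kg·m/s

The scattered photon makes angle θ = 92° with the incident direction, so by the law of cosines:
|p⃗_e|² = p₀² + p'² − 2p₀p'cos θ
|p⃗_e|² = (2.1890e-22)² + (1.1965e-22)² − 2·2.1890e-22·1.1965e-22·cos(92°)
|p⃗_e| = 2.5310e-22 kg·m/s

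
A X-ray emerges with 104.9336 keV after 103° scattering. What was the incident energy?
140.2000 keV

Convert final energy to wavelength (hc ≈ 1239.842 keV·pm):
λ' = hc/E' = 1239.842 / 104.9336 = 11.8155 pm

Calculate the Compton shift:
Δλ = λ_C(1 - cos(103°))
Δλ = 2.4263 × (1 - cos(103°))
Δλ = 2.9721 pm

Initial wavelength:
λ = λ' - Δλ = 11.8155 - 2.9721 = 8.8434 pm

Initial energy:
E = hc/λ = 1239.842 / 8.8434 = 140.2000 keV

(Intermediate values are shown rounded; full precision is carried through to the final answer.)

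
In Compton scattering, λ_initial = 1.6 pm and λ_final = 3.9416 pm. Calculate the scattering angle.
88.00°

First find the wavelength shift:
Δλ = λ' - λ = 3.9416 - 1.6 = 2.3416 pm

Using Δλ = λ_C(1 - cos θ), with λ_C = h/(m_e·c) ≈ 2.42631024 pm:
cos θ = 1 - Δλ/λ_C
cos θ = 1 - 2.3416/2.42631024
cos θ = 0.034913

θ = arccos(0.034913)
θ = 88.00°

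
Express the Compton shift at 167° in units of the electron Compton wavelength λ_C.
1.9744 λ_C

The Compton shift formula is:
Δλ = λ_C(1 - cos θ)

Dividing both sides by λ_C:
Δλ/λ_C = 1 - cos θ

For θ = 167°:
Δλ/λ_C = 1 - cos(167°)
Δλ/λ_C = 1 - -0.9744
Δλ/λ_C = 1.9744

This means the shift is 1.9744 × λ_C = 4.7904 pm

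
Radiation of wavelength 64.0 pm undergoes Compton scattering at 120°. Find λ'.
67.6395 pm

Using the Compton formula: λ' = λ + λ_C(1 − cos θ)

For θ = 120°, cos θ = -1/2 (exact) = -0.5000, so:
1 − cos 120° = 1 − (-1/2) = 1.5000

Δλ = λ_C × 1.5000 = 2.4263 × 1.5000 = 3.6395 pm

λ' = 64.0 + 3.6395 = 67.6395 pm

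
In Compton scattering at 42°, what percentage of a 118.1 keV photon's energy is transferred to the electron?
0.0560 (or 5.60%)

Calculate initial and final photon energies:

Initial: E₀ = 118.1 keV → λ₀ = 10.4982 pm
Compton shift: Δλ = 0.6232 pm
Final wavelength: λ' = 11.1214 pm
Final energy: E' = 111.4821 keV

Fractional energy loss:
(E₀ - E')/E₀ = (118.1000 - 111.4821)/118.1000
= 6.6179/118.1000
= 0.0560
= 5.60%

(Intermediate values are shown rounded; full precision is carried through to the final answer.)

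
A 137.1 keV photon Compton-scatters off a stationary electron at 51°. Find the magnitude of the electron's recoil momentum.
6.0530e-23 kg·m/s

The electron is initially at rest, so by conservation of momentum:
p⃗_e = p⃗₀ − p⃗'  (incident photon momentum minus scattered photon momentum)

Photon momentum magnitudes (p = h/λ = E/c):
λ₀ = hc/E₀ = 9.0433 pm → p₀ = h/λ₀ = 7.3270e-23 kg·m/s
Δλ = λ_C(1 − cos 51°) = 0.8994 pm
λ' = 9.9427 pm → p' = h/λ' = 6.6642e-23 kg·m/s

The scattered photon makes angle θ = 51° with the incident direction, so by the law of cosines:
|p⃗_e|² = p₀² + p'² − 2p₀p'cos θ
|p⃗_e|² = (7.3270e-23)² + (6.6642e-23)² − 2·7.3270e-23·6.6642e-23·cos(51°)
|p⃗_e| = 6.0530e-23 kg·m/s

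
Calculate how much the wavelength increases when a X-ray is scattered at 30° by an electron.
0.3251 pm

Using the Compton scattering formula:
Δλ = λ_C(1 - cos θ)

where λ_C = h/(m_e·c) ≈ 2.4263 pm is the Compton wavelength of an electron.

For θ = 30°:
cos(30°) = 0.8660
1 - cos(30°) = 0.1340

Δλ = 2.4263 × 0.1340
Δλ = 0.3251 pm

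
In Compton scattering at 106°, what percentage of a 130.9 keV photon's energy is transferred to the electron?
0.2463 (or 24.63%)

Calculate initial and final photon energies:

Initial: E₀ = 130.9 keV → λ₀ = 9.4717 pm
Compton shift: Δλ = 3.0951 pm
Final wavelength: λ' = 12.5668 pm
Final energy: E' = 98.6604 keV

Fractional energy loss:
(E₀ - E')/E₀ = (130.9000 - 98.6604)/130.9000
= 32.2396/130.9000
= 0.2463
= 24.63%

(Intermediate values are shown rounded; full precision is carried through to the final answer.)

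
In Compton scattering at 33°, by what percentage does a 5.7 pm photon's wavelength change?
6.8673%

Calculate the Compton shift:
Δλ = λ_C(1 - cos(33°))
Δλ = 2.4263 × (1 - cos(33°))
Δλ = 2.4263 × 0.1613
Δλ = 0.3914 pm

Percentage change:
(Δλ/λ₀) × 100 = (0.3914/5.7) × 100
= 6.8673%

(Intermediate values are shown rounded; full precision is carried through to the final answer.)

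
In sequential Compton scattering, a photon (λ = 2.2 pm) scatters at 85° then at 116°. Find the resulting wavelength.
7.9048 pm

Apply Compton shift twice:

First scattering at θ₁ = 85°:
Δλ₁ = λ_C(1 - cos(85°))
Δλ₁ = 2.4263 × 0.9128
Δλ₁ = 2.2148 pm

After first scattering:
λ₁ = 2.2 + 2.2148 = 4.4148 pm

Second scattering at θ₂ = 116°:
Δλ₂ = λ_C(1 - cos(116°))
Δλ₂ = 2.4263 × 1.4384
Δλ₂ = 3.4899 pm

Final wavelength:
λ₂ = 4.4148 + 3.4899 = 7.9048 pm

Total shift: Δλ_total = 2.2148 + 3.4899 = 5.7048 pm

(Intermediate values are shown rounded; full precision is carried through to the final answer.)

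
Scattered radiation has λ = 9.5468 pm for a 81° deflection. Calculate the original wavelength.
7.5000 pm

From λ' = λ + Δλ, we have λ = λ' - Δλ

First calculate the Compton shift:
Δλ = λ_C(1 - cos θ)
Δλ = 2.4263 × (1 - cos(81°))
Δλ = 2.4263 × 0.8436
Δλ = 2.0468 pm

Initial wavelength:
λ = λ' - Δλ
λ = 9.5468 - 2.0468
λ = 7.5000 pm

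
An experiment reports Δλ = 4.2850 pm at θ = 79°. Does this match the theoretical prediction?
No, inconsistent

Calculate the expected shift for θ = 79°:

Δλ_expected = λ_C(1 - cos(79°))
Δλ_expected = 2.4263 × (1 - cos(79°))
Δλ_expected = 2.4263 × 0.8092
Δλ_expected = 1.9633 pm

Given shift: 4.2850 pm
Expected shift: 1.9633 pm
Difference: 2.3216 pm

The values do not match. The given shift corresponds to θ ≈ 140.0°, not 79°.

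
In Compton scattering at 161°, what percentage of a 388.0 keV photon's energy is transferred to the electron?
0.5963 (or 59.63%)

Calculate initial and final photon energies:

Initial: E₀ = 388.0 keV → λ₀ = 3.1955 pm
Compton shift: Δλ = 4.7204 pm
Final wavelength: λ' = 7.9159 pm
Final energy: E' = 156.6268 keV

Fractional energy loss:
(E₀ - E')/E₀ = (388.0000 - 156.6268)/388.0000
= 231.3732/388.0000
= 0.5963
= 59.63%

(Intermediate values are shown rounded; full precision is carried through to the final answer.)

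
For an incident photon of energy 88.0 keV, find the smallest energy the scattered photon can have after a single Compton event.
65.4556 keV (at θ = 180°)

The scattered photon has minimum energy when its wavelength is maximum, i.e., when the Compton shift Δλ = λ_C(1 − cos θ) is maximum. This occurs at θ = 180° (backscattering), giving Δλ_max = 2λ_C = 4.8526 pm.

Initial wavelength: λ₀ = hc/E₀ = 14.0891 pm
Maximum final wavelength: λ'_max = λ₀ + 2λ_C = 14.0891 + 4.8526 = 18.9417 pm
Minimum final energy: E'_min = hc/λ'_max = 65.4556 keV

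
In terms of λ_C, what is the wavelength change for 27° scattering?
0.1090 λ_C

The Compton shift formula is:
Δλ = λ_C(1 - cos θ)

Dividing both sides by λ_C:
Δλ/λ_C = 1 - cos θ

For θ = 27°:
Δλ/λ_C = 1 - cos(27°)
Δλ/λ_C = 1 - 0.8910
Δλ/λ_C = 0.1090

This means the shift is 0.1090 × λ_C = 0.2645 pm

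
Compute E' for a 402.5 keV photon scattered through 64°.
279.0527 keV

First convert energy to wavelength:
λ = hc/E, with hc ≈ 1239.842 keV·pm (i.e. 1239.842 eV·nm)

For E = 402.5 keV = 402500 eV:
λ = 1239.842 keV·pm / 402.5 keV
λ = 3.0804 pm

Calculate the Compton shift:
Δλ = λ_C(1 - cos(64°)) = 2.4263 × 0.5616
Δλ = 1.3627 pm

Final wavelength:
λ' = 3.0804 + 1.3627 = 4.4430 pm

Final energy:
E' = hc/λ' = 1239.842 / 4.4430 = 279.0527 keV

(Intermediate values are shown rounded; full precision is carried through to the final answer.)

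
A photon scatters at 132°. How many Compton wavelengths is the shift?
1.6691 λ_C

The Compton shift formula is:
Δλ = λ_C(1 - cos θ)

Dividing both sides by λ_C:
Δλ/λ_C = 1 - cos θ

For θ = 132°:
Δλ/λ_C = 1 - cos(132°)
Δλ/λ_C = 1 - -0.6691
Δλ/λ_C = 1.6691

This means the shift is 1.6691 × λ_C = 4.0498 pm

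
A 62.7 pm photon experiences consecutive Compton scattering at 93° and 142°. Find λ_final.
69.5916 pm

Apply Compton shift twice:

First scattering at θ₁ = 93°:
Δλ₁ = λ_C(1 - cos(93°))
Δλ₁ = 2.4263 × 1.0523
Δλ₁ = 2.5533 pm

After first scattering:
λ₁ = 62.7 + 2.5533 = 65.2533 pm

Second scattering at θ₂ = 142°:
Δλ₂ = λ_C(1 - cos(142°))
Δλ₂ = 2.4263 × 1.7880
Δλ₂ = 4.3383 pm

Final wavelength:
λ₂ = 65.2533 + 4.3383 = 69.5916 pm

Total shift: Δλ_total = 2.5533 + 4.3383 = 6.8916 pm

(Intermediate values are shown rounded; full precision is carried through to the final answer.)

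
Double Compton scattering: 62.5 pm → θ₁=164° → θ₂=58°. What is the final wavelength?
68.3992 pm

Apply Compton shift twice:

First scattering at θ₁ = 164°:
Δλ₁ = λ_C(1 - cos(164°))
Δλ₁ = 2.4263 × 1.9613
Δλ₁ = 4.7586 pm

After first scattering:
λ₁ = 62.5 + 4.7586 = 67.2586 pm

Second scattering at θ₂ = 58°:
Δλ₂ = λ_C(1 - cos(58°))
Δλ₂ = 2.4263 × 0.4701
Δλ₂ = 1.1406 pm

Final wavelength:
λ₂ = 67.2586 + 1.1406 = 68.3992 pm

Total shift: Δλ_total = 4.7586 + 1.1406 = 5.8992 pm

(Intermediate values are shown rounded; full precision is carried through to the final answer.)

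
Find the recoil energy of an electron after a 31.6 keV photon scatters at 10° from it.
0.0297 keV

By energy conservation: K_e = E_initial - E_final

First find the scattered photon energy:
Initial wavelength: λ = hc/E = 39.2355 pm
Compton shift: Δλ = λ_C(1 - cos(10°)) = 0.0369 pm
Final wavelength: λ' = 39.2355 + 0.0369 = 39.2724 pm
Final photon energy: E' = hc/λ' = 31.5703 keV

Electron kinetic energy:
K_e = E - E' = 31.6000 - 31.5703 = 0.0297 keV

(Intermediate values are shown rounded; full precision is carried through to the final answer.)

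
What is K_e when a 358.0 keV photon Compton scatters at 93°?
151.9277 keV

By energy conservation: K_e = E_initial - E_final

First find the scattered photon energy:
Initial wavelength: λ = hc/E = 3.4632 pm
Compton shift: Δλ = λ_C(1 - cos(93°)) = 2.5533 pm
Final wavelength: λ' = 3.4632 + 2.5533 = 6.0165 pm
Final photon energy: E' = hc/λ' = 206.0723 keV

Electron kinetic energy:
K_e = E - E' = 358.0000 - 206.0723 = 151.9277 keV

(Intermediate values are shown rounded; full precision is carried through to the final answer.)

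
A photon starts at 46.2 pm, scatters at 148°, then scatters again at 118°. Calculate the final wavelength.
54.2493 pm

Apply Compton shift twice:

First scattering at θ₁ = 148°:
Δλ₁ = λ_C(1 - cos(148°))
Δλ₁ = 2.4263 × 1.8480
Δλ₁ = 4.4839 pm

After first scattering:
λ₁ = 46.2 + 4.4839 = 50.6839 pm

Second scattering at θ₂ = 118°:
Δλ₂ = λ_C(1 - cos(118°))
Δλ₂ = 2.4263 × 1.4695
Δλ₂ = 3.5654 pm

Final wavelength:
λ₂ = 50.6839 + 3.5654 = 54.2493 pm

Total shift: Δλ_total = 4.4839 + 3.5654 = 8.0493 pm

(Intermediate values are shown rounded; full precision is carried through to the final answer.)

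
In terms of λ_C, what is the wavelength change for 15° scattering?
0.0341 λ_C

The Compton shift formula is:
Δλ = λ_C(1 - cos θ)

Dividing both sides by λ_C:
Δλ/λ_C = 1 - cos θ

For θ = 15°:
Δλ/λ_C = 1 - cos(15°)
Δλ/λ_C = 1 - 0.9659
Δλ/λ_C = 0.0341

This means the shift is 0.0341 × λ_C = 0.0827 pm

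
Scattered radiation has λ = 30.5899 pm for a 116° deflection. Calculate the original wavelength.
27.1000 pm

From λ' = λ + Δλ, we have λ = λ' - Δλ

First calculate the Compton shift:
Δλ = λ_C(1 - cos θ)
Δλ = 2.4263 × (1 - cos(116°))
Δλ = 2.4263 × 1.4384
Δλ = 3.4899 pm

Initial wavelength:
λ = λ' - Δλ
λ = 30.5899 - 3.4899
λ = 27.1000 pm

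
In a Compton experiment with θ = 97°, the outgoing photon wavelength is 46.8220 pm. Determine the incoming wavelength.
44.1000 pm

From λ' = λ + Δλ, we have λ = λ' - Δλ

First calculate the Compton shift:
Δλ = λ_C(1 - cos θ)
Δλ = 2.4263 × (1 - cos(97°))
Δλ = 2.4263 × 1.1219
Δλ = 2.7220 pm

Initial wavelength:
λ = λ' - Δλ
λ = 46.8220 - 2.7220
λ = 44.1000 pm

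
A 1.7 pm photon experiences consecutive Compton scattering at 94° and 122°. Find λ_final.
8.0076 pm

Apply Compton shift twice:

First scattering at θ₁ = 94°:
Δλ₁ = λ_C(1 - cos(94°))
Δλ₁ = 2.4263 × 1.0698
Δλ₁ = 2.5956 pm

After first scattering:
λ₁ = 1.7 + 2.5956 = 4.2956 pm

Second scattering at θ₂ = 122°:
Δλ₂ = λ_C(1 - cos(122°))
Δλ₂ = 2.4263 × 1.5299
Δλ₂ = 3.7121 pm

Final wavelength:
λ₂ = 4.2956 + 3.7121 = 8.0076 pm

Total shift: Δλ_total = 2.5956 + 3.7121 = 6.3076 pm

(Intermediate values are shown rounded; full precision is carried through to the final answer.)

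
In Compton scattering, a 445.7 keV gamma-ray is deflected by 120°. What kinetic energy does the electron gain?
252.6158 keV

By energy conservation: K_e = E_initial - E_final

First find the scattered photon energy:
Initial wavelength: λ = hc/E = 2.7818 pm
Compton shift: Δλ = λ_C(1 - cos(120°)) = 3.6395 pm
Final wavelength: λ' = 2.7818 + 3.6395 = 6.4213 pm
Final photon energy: E' = hc/λ' = 193.0842 keV

Electron kinetic energy:
K_e = E - E' = 445.7000 - 193.0842 = 252.6158 keV

(Intermediate values are shown rounded; full precision is carried through to the final answer.)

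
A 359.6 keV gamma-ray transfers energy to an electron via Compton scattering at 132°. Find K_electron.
194.2363 keV

By energy conservation: K_e = E_initial - E_final

First find the scattered photon energy:
Initial wavelength: λ = hc/E = 3.4478 pm
Compton shift: Δλ = λ_C(1 - cos(132°)) = 4.0498 pm
Final wavelength: λ' = 3.4478 + 4.0498 = 7.4977 pm
Final photon energy: E' = hc/λ' = 165.3637 keV

Electron kinetic energy:
K_e = E - E' = 359.6000 - 165.3637 = 194.2363 keV

(Intermediate values are shown rounded; full precision is carried through to the final answer.)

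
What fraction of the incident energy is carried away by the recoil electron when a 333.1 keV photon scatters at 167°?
0.5627 (or 56.27%)

Calculate initial and final photon energies:

Initial: E₀ = 333.1 keV → λ₀ = 3.7221 pm
Compton shift: Δλ = 4.7904 pm
Final wavelength: λ' = 8.5126 pm
Final energy: E' = 145.6484 keV

Fractional energy loss:
(E₀ - E')/E₀ = (333.1000 - 145.6484)/333.1000
= 187.4516/333.1000
= 0.5627
= 56.27%

(Intermediate values are shown rounded; full precision is carried through to the final answer.)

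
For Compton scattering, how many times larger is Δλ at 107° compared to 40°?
107° produces the larger shift by a factor of 5.524

Calculate both shifts using Δλ = λ_C(1 - cos θ):

For θ₁ = 40°:
Δλ₁ = 2.4263 × (1 - cos(40°))
Δλ₁ = 2.4263 × 0.2340
Δλ₁ = 0.5676 pm

For θ₂ = 107°:
Δλ₂ = 2.4263 × (1 - cos(107°))
Δλ₂ = 2.4263 × 1.2924
Δλ₂ = 3.1357 pm

The 107° angle produces the larger shift.
Ratio: 3.1357/0.5676 = 5.524

(Intermediate values are shown rounded; full precision is carried through to the final answer.)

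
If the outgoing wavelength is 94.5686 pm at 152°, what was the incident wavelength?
90.0000 pm

From λ' = λ + Δλ, we have λ = λ' - Δλ

First calculate the Compton shift:
Δλ = λ_C(1 - cos θ)
Δλ = 2.4263 × (1 - cos(152°))
Δλ = 2.4263 × 1.8829
Δλ = 4.5686 pm

Initial wavelength:
λ = λ' - Δλ
λ = 94.5686 - 4.5686
λ = 90.0000 pm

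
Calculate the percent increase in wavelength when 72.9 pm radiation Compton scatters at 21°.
0.2211%

Calculate the Compton shift:
Δλ = λ_C(1 - cos(21°))
Δλ = 2.4263 × (1 - cos(21°))
Δλ = 2.4263 × 0.0664
Δλ = 0.1612 pm

Percentage change:
(Δλ/λ₀) × 100 = (0.1612/72.9) × 100
= 0.2211%

(Intermediate values are shown rounded; full precision is carried through to the final answer.)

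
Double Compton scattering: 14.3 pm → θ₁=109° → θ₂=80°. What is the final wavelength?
19.5212 pm

Apply Compton shift twice:

First scattering at θ₁ = 109°:
Δλ₁ = λ_C(1 - cos(109°))
Δλ₁ = 2.4263 × 1.3256
Δλ₁ = 3.2162 pm

After first scattering:
λ₁ = 14.3 + 3.2162 = 17.5162 pm

Second scattering at θ₂ = 80°:
Δλ₂ = λ_C(1 - cos(80°))
Δλ₂ = 2.4263 × 0.8264
Δλ₂ = 2.0050 pm

Final wavelength:
λ₂ = 17.5162 + 2.0050 = 19.5212 pm

Total shift: Δλ_total = 3.2162 + 2.0050 = 5.2212 pm

(Intermediate values are shown rounded; full precision is carried through to the final answer.)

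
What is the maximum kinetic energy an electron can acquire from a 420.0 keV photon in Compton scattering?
261.1401 keV

Maximum energy transfer occurs at θ = 180° (backscattering).

Initial photon: E₀ = 420.0 keV → λ₀ = 2.9520 pm

Maximum Compton shift (at 180°):
Δλ_max = 2λ_C = 2 × 2.4263 = 4.8526 pm

Final wavelength:
λ' = 2.9520 + 4.8526 = 7.8046 pm

Minimum photon energy (maximum energy to electron):
E'_min = hc/λ' = 158.8599 keV

Maximum electron kinetic energy:
K_max = E₀ - E'_min = 420.0000 - 158.8599 = 261.1401 keV

(Intermediate values are shown rounded; full precision is carried through to the final answer.)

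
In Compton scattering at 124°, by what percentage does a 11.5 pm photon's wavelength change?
32.8964%

Calculate the Compton shift:
Δλ = λ_C(1 - cos(124°))
Δλ = 2.4263 × (1 - cos(124°))
Δλ = 2.4263 × 1.5592
Δλ = 3.7831 pm

Percentage change:
(Δλ/λ₀) × 100 = (3.7831/11.5) × 100
= 32.8964%

(Intermediate values are shown rounded; full precision is carried through to the final answer.)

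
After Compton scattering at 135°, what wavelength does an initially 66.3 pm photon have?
70.4420 pm

Using the Compton formula: λ' = λ + λ_C(1 − cos θ)

For θ = 135°, cos θ = -√2/2 (exact) ≈ -0.7071, so:
1 − cos 135° = 1 − (-√2/2) ≈ 1.7071

Δλ = λ_C × 1.7071 = 2.4263 × 1.7071 = 4.1420 pm

λ' = 66.3 + 4.1420 = 70.4420 pm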